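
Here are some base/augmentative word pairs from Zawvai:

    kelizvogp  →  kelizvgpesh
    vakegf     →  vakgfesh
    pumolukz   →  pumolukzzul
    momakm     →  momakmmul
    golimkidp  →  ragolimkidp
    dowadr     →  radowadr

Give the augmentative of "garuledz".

ragaruledz

kelizvogp and golimkidp both end in -p yet inflect differently (kelizvgpesh, ragolimkidp), so the final letter is not what conditions the rule; the second-to-last letter is.
"garuledz" has second-to-last letter 'd'. The stems whose second-to-last letter is 'd' (golimkidp → ragolimkidp, dowadr → radowadr) add the prefix ra-.
So garuledz → ragaruledz.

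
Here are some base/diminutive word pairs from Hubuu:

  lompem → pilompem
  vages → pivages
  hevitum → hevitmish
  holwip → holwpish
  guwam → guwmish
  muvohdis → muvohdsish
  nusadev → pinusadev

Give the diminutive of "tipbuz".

tipbzish

vages and muvohdis both end in -s yet inflect differently (pivages, muvohdsish), so the final letter is not what conditions the rule; the last vowel is.
"tipbuz" has last vowel 'u'. The one such stem in the data (hevitum → hevitmish) deletes the last vowel and adds -ish (as do holwip, muvohdis), so the same rule applies.
The other pattern: stems whose last vowel is 'e' add the prefix pi-.
So tipbuz → tipbzish.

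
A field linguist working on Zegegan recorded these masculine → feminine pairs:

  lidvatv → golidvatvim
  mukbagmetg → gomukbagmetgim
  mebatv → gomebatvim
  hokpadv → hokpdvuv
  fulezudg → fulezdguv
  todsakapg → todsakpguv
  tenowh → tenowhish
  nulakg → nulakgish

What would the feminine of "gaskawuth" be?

lidvatv and hokpadv both end in -v yet inflect differently (golidvatvim, hokpdvuv), so the final letter is not what conditions the rule; the second-to-last letter is.
"gaskawuth" has second-to-last letter 't'. The stems whose second-to-last letter is 't' (lidvatv → golidvatvim, mukbagmetg → gomukbagmetgim, mebatv → gomebatvim) add go- … -im around the stem.
The other patterns: stems whose second-to-last letter is 'd' or 'p' delete the last vowel and add -uv; stems whose second-to-last letter is 'k' or 'w' add -ish.
So gaskawuth → gogaskawuthim.

gogaskawuthim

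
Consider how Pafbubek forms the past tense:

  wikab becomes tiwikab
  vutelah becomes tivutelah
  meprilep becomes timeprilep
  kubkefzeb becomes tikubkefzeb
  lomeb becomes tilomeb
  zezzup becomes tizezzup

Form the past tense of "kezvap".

Every pair shown (wikab → tiwikab, vutelah → tivutelah, meprilep → timeprilep, …) follows the same rule: add the prefix ti-.
So kezvap → tikezvap.

tikezvap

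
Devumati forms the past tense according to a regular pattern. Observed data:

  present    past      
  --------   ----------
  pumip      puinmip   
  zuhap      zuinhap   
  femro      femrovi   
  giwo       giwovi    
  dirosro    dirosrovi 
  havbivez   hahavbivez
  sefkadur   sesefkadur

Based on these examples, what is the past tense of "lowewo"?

lowewovi

"lowewo" ends in -o. The stems ending in -o (femro → femrovi, giwo → giwovi, dirosro → dirosrovi) drop the final letter and add -ovi.
So lowewo → lowewovi.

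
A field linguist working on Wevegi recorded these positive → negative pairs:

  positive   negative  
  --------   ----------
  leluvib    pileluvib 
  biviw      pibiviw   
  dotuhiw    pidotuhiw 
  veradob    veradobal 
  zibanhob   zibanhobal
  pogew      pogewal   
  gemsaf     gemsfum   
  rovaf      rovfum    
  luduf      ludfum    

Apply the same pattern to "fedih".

pifedih

leluvib and veradob both end in -b yet inflect differently (pileluvib, veradobal), so the final letter is not what conditions the rule; the last vowel is.
"fedih" has last vowel 'i'. The stems whose last vowel is 'i' (leluvib → pileluvib, biviw → pibiviw, dotuhiw → pidotuhiw) add the prefix pi-.
So fedih → pifedih.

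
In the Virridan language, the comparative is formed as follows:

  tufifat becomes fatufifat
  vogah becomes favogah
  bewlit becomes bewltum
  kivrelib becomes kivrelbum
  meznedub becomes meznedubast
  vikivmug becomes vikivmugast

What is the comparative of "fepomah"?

fafepomah

"fepomah" has last vowel 'a'. The stems whose last vowel is 'a' (tufifat → fatufifat, vogah → favogah) add the prefix fa-.
The other patterns: stems whose last vowel is 'i' delete the last vowel and add -um; stems whose last vowel is 'u' add -ast.
So fepomah → fafepomah.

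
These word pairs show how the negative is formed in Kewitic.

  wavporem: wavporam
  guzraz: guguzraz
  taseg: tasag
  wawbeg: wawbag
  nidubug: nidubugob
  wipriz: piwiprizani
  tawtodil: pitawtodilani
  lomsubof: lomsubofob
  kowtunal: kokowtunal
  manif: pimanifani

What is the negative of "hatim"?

tawtodil and kowtunal both end in -l yet inflect differently (pitawtodilani, kokowtunal), so the final letter is not what conditions the rule; the last vowel is.
"hatim" has last vowel 'i'. The stems whose last vowel is 'i' (wipriz → piwiprizani, manif → pimanifani, tawtodil → pitawtodilani) add pi- … -ani around the stem.
The other patterns: stems whose last vowel is 'e' change the last vowel to 'a'; stems whose last vowel is 'a' repeat the first consonant+vowel as a prefix; stems whose last vowel is 'o' or 'u' add -ob.
So hatim → pihatimani.

pihatimani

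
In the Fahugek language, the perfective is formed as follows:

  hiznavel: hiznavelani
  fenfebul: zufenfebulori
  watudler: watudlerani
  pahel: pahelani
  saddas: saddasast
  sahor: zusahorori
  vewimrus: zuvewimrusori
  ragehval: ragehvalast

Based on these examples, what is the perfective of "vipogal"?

vipogalast

ragehval and hiznavel both end in -l yet inflect differently (ragehvalast, hiznavelani), so the final letter is not what conditions the rule; the last vowel is.
"vipogal" has last vowel 'a'. The stems whose last vowel is 'a' (ragehval → ragehvalast, saddas → saddasast) add -ast.
So vipogal → vipogalast.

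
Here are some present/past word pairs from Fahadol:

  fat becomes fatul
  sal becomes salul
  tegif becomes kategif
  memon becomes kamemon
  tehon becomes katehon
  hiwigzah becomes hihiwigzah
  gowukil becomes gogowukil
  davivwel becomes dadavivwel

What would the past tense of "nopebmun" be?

sal and gowukil both end in -l yet inflect differently (salul, gogowukil), so the final letter is not what conditions the rule; the number of vowels is.
"nopebmun" has 3 vowels. The stems with 3 vowels (hiwigzah → hihiwigzah, gowukil → gogowukil, davivwel → dadavivwel) repeat the first consonant+vowel as a prefix.
So nopebmun → nonopebmun.

nonopebmun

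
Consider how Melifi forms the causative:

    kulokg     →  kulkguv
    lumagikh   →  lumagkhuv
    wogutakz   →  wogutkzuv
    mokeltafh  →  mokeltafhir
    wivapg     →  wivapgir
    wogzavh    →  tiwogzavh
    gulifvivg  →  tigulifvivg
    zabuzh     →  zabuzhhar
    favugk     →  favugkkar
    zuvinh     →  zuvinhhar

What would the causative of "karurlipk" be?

karurlipkir

lumagikh and mokeltafh both end in -h yet inflect differently (lumagkhuv, mokeltafhir), so the final letter is not what conditions the rule; the second-to-last letter is.
"karurlipk" has second-to-last letter 'p'. The one such stem in the data (wivapg → wivapgir) adds -ir, so the same rule applies.
The other patterns: stems whose second-to-last letter is 'k' delete the last vowel and add -uv; stems whose second-to-last letter is 'v' add the prefix ti-; stems whose second-to-last letter is 'g', 'n' or 'z' double the final consonant and add -ar.
So karurlipk → karurlipkir.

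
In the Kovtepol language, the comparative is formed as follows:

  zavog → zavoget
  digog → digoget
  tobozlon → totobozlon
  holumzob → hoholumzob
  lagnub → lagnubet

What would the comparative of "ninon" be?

ninonet

lagnub and holumzob both end in -b yet inflect differently (lagnubet, hoholumzob), so the final letter is not what conditions the rule; the number of vowels is.
"ninon" has 2 vowels. The stems with 2 vowels (digog → digoget, zavog → zavoget, lagnub → lagnubet) add -et.
So ninon → ninonet.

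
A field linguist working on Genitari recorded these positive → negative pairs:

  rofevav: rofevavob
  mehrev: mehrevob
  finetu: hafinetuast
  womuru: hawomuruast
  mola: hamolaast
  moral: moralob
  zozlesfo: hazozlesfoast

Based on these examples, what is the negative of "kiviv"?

"kiviv" ends in a consonant. The stems ending in a consonant (mehrev → mehrevob, rofevav → rofevavob, moral → moralob) add -ob.
So kiviv → kivivob.

kivivob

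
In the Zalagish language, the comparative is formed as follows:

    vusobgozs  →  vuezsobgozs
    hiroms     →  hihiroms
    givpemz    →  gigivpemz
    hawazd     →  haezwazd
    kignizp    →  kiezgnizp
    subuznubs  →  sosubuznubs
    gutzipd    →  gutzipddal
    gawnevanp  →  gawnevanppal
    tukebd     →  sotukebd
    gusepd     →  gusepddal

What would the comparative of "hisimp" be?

hiroms and subuznubs both end in -s yet inflect differently (hihiroms, sosubuznubs), so the final letter is not what conditions the rule; the second-to-last letter is.
"hisimp" has second-to-last letter 'm'. The stems whose second-to-last letter is 'm' (hiroms → hihiroms, givpemz → gigivpemz) repeat the first consonant+vowel as a prefix.
So hisimp → hihisimp.

hihisimp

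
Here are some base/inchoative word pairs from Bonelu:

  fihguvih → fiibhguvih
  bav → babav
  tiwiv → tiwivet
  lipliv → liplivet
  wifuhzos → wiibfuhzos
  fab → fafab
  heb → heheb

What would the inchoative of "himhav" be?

himhavet

"himhav" has 2 vowels. The stems with 2 vowels (tiwiv → tiwivet, lipliv → liplivet) add -et.
The other patterns: stems with 1 vowel repeat the first consonant+vowel as a prefix; stems with 3 vowels insert -ib- after the first vowel.
So himhav → himhavet.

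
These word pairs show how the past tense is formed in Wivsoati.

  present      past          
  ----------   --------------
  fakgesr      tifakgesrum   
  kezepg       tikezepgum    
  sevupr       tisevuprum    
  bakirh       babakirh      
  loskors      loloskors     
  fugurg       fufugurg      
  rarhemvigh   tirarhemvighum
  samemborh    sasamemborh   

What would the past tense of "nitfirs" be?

ninitfirs

"nitfirs" has second-to-last letter 'r'. The stems whose second-to-last letter is 'r' (loskors → loloskors, bakirh → babakirh, fugurg → fufugurg) repeat the first consonant+vowel as a prefix.
The other pattern: stems whose second-to-last letter is 'g', 'p' or 's' add ti- … -um around the stem.
So nitfirs → ninitfirs.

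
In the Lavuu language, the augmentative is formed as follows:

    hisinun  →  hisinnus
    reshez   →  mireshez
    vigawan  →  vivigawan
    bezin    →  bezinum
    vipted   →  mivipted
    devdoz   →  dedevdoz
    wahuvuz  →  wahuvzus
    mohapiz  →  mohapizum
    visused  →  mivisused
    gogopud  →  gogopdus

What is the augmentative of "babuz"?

babzus

gogopud and visused both end in -d yet inflect differently (gogopdus, mivisused), so the final letter is not what conditions the rule; the last vowel is.
"babuz" has last vowel 'u'. The stems whose last vowel is 'u' (gogopud → gogopdus, wahuvuz → wahuvzus, hisinun → hisinnus) delete the last vowel and add -us.
The other patterns: stems whose last vowel is 'e' add the prefix mi-; stems whose last vowel is 'a' or 'o' repeat the first consonant+vowel as a prefix; stems whose last vowel is 'i' add -um.
So babuz → babzus.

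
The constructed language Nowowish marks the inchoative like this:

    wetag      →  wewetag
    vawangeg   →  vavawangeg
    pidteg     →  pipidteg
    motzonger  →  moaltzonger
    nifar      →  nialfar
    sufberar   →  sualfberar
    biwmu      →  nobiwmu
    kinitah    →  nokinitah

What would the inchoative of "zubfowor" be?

vawangeg and motzonger both have last vowel 'e' yet inflect differently (vavawangeg, moaltzonger), so the last vowel is not what conditions the rule; the final letter is.
"zubfowor" ends in -r. The stems ending in -r (motzonger → moaltzonger, nifar → nialfar, sufberar → sualfberar) insert -al- after the first vowel.
The other patterns: stems ending in -g repeat the first consonant+vowel as a prefix; stems ending in -h or -u add the prefix no-.
So zubfowor → zualbfowor.

zualbfowor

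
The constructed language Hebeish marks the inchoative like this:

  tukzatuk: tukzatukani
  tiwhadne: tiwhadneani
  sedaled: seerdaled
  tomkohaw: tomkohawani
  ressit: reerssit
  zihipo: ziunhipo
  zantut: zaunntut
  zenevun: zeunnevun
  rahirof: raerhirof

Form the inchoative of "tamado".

zantut and ressit both end in -t yet inflect differently (zaunntut, reerssit), so the final letter is not what conditions the rule; the first letter is.
"tamado" begins with t-. The stems beginning with t- (tomkohaw → tomkohawani, tiwhadne → tiwhadneani, tukzatuk → tukzatukani) add -ani.
So tamado → tamadoani.

tamadoani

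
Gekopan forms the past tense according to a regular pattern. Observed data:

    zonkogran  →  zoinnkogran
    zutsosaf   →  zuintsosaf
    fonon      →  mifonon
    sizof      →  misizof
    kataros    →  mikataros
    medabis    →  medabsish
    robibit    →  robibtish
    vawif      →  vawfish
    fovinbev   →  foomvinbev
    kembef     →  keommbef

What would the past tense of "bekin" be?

zonkogran and fonon both end in -n yet inflect differently (zoinnkogran, mifonon), so the final letter is not what conditions the rule; the last vowel is.
"bekin" has last vowel 'i'. The stems whose last vowel is 'i' (medabis → medabsish, robibit → robibtish, vawif → vawfish) delete the last vowel and add -ish.
The other patterns: stems whose last vowel is 'a' insert -in- after the first vowel; stems whose last vowel is 'o' add the prefix mi-; stems whose last vowel is 'e' insert -om- after the first vowel.
So bekin → beknish.

beknish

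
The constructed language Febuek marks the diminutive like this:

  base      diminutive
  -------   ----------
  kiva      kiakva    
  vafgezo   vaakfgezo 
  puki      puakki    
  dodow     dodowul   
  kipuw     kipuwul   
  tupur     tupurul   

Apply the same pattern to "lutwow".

vafgezo and dodow both have last vowel 'o' yet inflect differently (vaakfgezo, dodowul), so the last vowel is not what conditions the rule; whether the stem ends in a vowel or a consonant is.
"lutwow" ends in a consonant. The stems ending in a consonant (dodow → dodowul, kipuw → kipuwul, tupur → tupurul) add -ul.
So lutwow → lutwowul.

lutwowul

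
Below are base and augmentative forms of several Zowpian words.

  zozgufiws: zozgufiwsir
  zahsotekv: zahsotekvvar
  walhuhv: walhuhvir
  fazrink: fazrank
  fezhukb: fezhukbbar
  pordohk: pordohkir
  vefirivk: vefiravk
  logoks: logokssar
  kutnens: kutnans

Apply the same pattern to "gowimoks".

gowimokssar

zozgufiws and logoks both end in -s yet inflect differently (zozgufiwsir, logokssar), so the final letter is not what conditions the rule; the second-to-last letter is.
"gowimoks" has second-to-last letter 'k'. The stems whose second-to-last letter is 'k' (fezhukb → fezhukbbar, logoks → logokssar, zahsotekv → zahsotekvvar) double the final consonant and add -ar.
The other patterns: stems whose second-to-last letter is 'h' or 'w' add -ir; stems whose second-to-last letter is 'n' or 'v' change the last vowel to 'a'.
So gowimoks → gowimokssar.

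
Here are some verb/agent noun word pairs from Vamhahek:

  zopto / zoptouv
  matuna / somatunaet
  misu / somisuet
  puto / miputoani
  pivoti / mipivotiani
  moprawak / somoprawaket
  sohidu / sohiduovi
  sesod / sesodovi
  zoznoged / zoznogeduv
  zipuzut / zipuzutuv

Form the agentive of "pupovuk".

mipupovukani

"pupovuk" begins with p-. The stems beginning with p- (puto → miputoani, pivoti → mipivotiani) add mi- … -ani around the stem.
The other patterns: stems beginning with z- add -uv; stems beginning with s- add -ovi; stems beginning with m- add so- … -et around the stem.
So pupovuk → mipupovukani.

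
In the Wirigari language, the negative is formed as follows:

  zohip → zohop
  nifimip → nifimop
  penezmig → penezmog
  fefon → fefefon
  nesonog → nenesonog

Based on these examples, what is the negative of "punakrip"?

punakrop

penezmig and nesonog both end in -g yet inflect differently (penezmog, nenesonog), so the final letter is not what conditions the rule; the last vowel is.
"punakrip" has last vowel 'i'. The stems whose last vowel is 'i' (penezmig → penezmog, nifimip → nifimop, zohip → zohop) change the last vowel to 'o'.
The other pattern: stems whose last vowel is 'o' repeat the first consonant+vowel as a prefix.
So punakrip → punakrop.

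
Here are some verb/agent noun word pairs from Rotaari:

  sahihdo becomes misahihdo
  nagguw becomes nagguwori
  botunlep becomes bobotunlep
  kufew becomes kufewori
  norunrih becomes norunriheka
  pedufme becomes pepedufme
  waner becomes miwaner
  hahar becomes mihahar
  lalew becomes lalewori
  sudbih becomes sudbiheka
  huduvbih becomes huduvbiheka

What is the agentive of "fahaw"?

pedufme and kufew both have last vowel 'e' yet inflect differently (pepedufme, kufewori), so the last vowel is not what conditions the rule; the final letter is.
"fahaw" ends in -w. The stems ending in -w (nagguw → nagguwori, kufew → kufewori, lalew → lalewori) add -ori.
So fahaw → fahawori.

fahawori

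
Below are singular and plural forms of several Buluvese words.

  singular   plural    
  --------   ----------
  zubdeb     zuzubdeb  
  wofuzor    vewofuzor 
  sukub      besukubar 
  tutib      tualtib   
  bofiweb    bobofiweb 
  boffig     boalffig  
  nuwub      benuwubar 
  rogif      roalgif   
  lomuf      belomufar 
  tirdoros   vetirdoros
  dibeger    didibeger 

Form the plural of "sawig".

saalwig

"sawig" has last vowel 'i'. The stems whose last vowel is 'i' (rogif → roalgif, boffig → boalffig, tutib → tualtib) insert -al- after the first vowel.
The other patterns: stems whose last vowel is 'e' repeat the first consonant+vowel as a prefix; stems whose last vowel is 'u' add be- … -ar around the stem; stems whose last vowel is 'o' add the prefix ve-.
So sawig → saalwig.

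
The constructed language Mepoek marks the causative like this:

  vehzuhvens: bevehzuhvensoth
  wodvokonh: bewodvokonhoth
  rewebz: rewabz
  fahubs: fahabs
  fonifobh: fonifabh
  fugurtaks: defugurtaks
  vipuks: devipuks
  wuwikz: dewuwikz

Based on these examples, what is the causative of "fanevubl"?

fanevabl

vehzuhvens and fahubs both end in -s yet inflect differently (bevehzuhvensoth, fahabs), so the final letter is not what conditions the rule; the second-to-last letter is.
"fanevubl" has second-to-last letter 'b'. The stems whose second-to-last letter is 'b' (rewebz → rewabz, fahubs → fahabs, fonifobh → fonifabh) change the last vowel to 'a'.
The other patterns: stems whose second-to-last letter is 'n' add be- … -oth around the stem; stems whose second-to-last letter is 'k' add the prefix de-.
So fanevubl → fanevabl.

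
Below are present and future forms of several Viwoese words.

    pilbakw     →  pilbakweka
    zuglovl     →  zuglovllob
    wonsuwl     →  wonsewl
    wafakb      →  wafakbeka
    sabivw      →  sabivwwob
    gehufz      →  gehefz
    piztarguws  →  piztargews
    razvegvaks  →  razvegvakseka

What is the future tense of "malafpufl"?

malafpefl

sabivw and pilbakw both end in -w yet inflect differently (sabivwwob, pilbakweka), so the final letter is not what conditions the rule; the second-to-last letter is.
"malafpufl" has second-to-last letter 'f'. The one such stem in the data (gehufz → gehefz) changes the last vowel to 'e' (as do wonsuwl, piztarguws), so the same rule applies.
So malafpufl → malafpefl.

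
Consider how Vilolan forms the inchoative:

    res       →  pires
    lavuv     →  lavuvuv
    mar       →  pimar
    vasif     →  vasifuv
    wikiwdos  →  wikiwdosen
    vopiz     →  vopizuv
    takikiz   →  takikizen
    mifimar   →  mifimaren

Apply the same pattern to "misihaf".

misihafen

vopiz and takikiz both end in -z yet inflect differently (vopizuv, takikizen), so the final letter is not what conditions the rule; the number of vowels is.
"misihaf" has 3 vowels. The stems with 3 vowels (takikiz → takikizen, mifimar → mifimaren, wikiwdos → wikiwdosen) add -en.
So misihaf → misihafen.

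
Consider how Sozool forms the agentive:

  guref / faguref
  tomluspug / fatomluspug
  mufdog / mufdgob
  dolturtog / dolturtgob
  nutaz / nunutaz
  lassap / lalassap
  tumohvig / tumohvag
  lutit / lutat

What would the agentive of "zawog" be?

tomluspug and mufdog both end in -g yet inflect differently (fatomluspug, mufdgob), so the final letter is not what conditions the rule; the last vowel is.
"zawog" has last vowel 'o'. The stems whose last vowel is 'o' (mufdog → mufdgob, dolturtog → dolturtgob) delete the last vowel and add -ob.
So zawog → zawgob.

zawgob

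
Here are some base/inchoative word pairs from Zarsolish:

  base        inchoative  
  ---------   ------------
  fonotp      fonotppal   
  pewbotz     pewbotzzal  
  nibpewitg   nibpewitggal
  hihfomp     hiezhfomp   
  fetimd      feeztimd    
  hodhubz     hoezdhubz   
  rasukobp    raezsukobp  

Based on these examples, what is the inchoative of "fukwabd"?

fuezkwabd

"fukwabd" has second-to-last letter 'b'. The stems whose second-to-last letter is 'b' (hodhubz → hoezdhubz, rasukobp → raezsukobp) insert -ez- after the first vowel.
So fukwabd → fuezkwabd.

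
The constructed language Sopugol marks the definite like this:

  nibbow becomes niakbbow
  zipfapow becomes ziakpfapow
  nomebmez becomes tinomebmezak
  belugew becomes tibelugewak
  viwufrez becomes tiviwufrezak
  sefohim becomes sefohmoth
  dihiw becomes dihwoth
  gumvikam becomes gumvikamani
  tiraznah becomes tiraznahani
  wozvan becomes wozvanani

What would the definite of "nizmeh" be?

"nizmeh" has last vowel 'e'. The stems whose last vowel is 'e' (nomebmez → tinomebmezak, belugew → tibelugewak, viwufrez → tiviwufrezak) add ti- … -ak around the stem.
The other patterns: stems whose last vowel is 'o' insert -ak- after the first vowel; stems whose last vowel is 'i' delete the last vowel and add -oth; stems whose last vowel is 'a' add -ani.
So nizmeh → tinizmehak.

tinizmehak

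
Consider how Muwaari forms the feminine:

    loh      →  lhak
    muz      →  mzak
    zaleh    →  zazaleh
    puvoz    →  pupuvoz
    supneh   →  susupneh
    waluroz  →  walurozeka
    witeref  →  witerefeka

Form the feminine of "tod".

loh and zaleh both end in -h yet inflect differently (lhak, zazaleh), so the final letter is not what conditions the rule; the number of vowels is.
"tod" has 1 vowel. The stems with 1 vowel (loh → lhak, muz → mzak) delete the last vowel and add -ak.
The other patterns: stems with 2 vowels repeat the first consonant+vowel as a prefix; stems with 3 vowels add -eka.
So tod → tdak.

tdak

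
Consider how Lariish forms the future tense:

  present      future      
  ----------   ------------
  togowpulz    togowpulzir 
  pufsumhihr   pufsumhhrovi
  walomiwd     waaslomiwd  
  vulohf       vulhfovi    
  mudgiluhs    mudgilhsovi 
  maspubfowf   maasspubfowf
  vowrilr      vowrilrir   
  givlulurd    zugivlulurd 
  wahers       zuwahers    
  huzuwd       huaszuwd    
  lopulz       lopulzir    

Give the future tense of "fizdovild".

fizdovildir

vowrilr and pufsumhihr both end in -r yet inflect differently (vowrilrir, pufsumhhrovi), so the final letter is not what conditions the rule; the second-to-last letter is.
"fizdovild" has second-to-last letter 'l'. The stems whose second-to-last letter is 'l' (lopulz → lopulzir, vowrilr → vowrilrir, togowpulz → togowpulzir) add -ir.
The other patterns: stems whose second-to-last letter is 'h' delete the last vowel and add -ovi; stems whose second-to-last letter is 'w' insert -as- after the first vowel; stems whose second-to-last letter is 'r' add the prefix zu-.
So fizdovild → fizdovildir.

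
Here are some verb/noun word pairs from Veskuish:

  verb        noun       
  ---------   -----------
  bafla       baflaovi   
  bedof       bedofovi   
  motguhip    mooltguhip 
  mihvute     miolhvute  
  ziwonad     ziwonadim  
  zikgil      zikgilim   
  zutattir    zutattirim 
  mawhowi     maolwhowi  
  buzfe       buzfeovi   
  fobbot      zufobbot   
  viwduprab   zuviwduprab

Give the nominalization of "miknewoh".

mihvute and buzfe both end in -e yet inflect differently (miolhvute, buzfeovi), so the final letter is not what conditions the rule; the first letter is.
"miknewoh" begins with m-. The stems beginning with m- (mawhowi → maolwhowi, mihvute → miolhvute, motguhip → mooltguhip) insert -ol- after the first vowel.
The other patterns: stems beginning with z- add -im; stems beginning with b- add -ovi; stems beginning with f- or v- add the prefix zu-.
So miknewoh → miolknewoh.

miolknewoh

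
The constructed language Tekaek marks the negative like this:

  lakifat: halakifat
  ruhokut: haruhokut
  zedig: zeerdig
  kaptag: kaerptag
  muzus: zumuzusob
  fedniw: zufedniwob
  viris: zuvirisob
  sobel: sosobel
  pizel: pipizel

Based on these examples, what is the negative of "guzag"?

lakifat and kaptag both have last vowel 'a' yet inflect differently (halakifat, kaerptag), so the last vowel is not what conditions the rule; the final letter is.
"guzag" ends in -g. The stems ending in -g (zedig → zeerdig, kaptag → kaerptag) insert -er- after the first vowel.
So guzag → guerzag.

guerzag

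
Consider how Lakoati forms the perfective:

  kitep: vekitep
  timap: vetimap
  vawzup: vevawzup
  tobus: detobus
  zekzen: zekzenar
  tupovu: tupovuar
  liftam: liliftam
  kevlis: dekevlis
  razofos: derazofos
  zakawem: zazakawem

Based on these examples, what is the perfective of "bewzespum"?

"bewzespum" ends in -m. The stems ending in -m (liftam → liliftam, zakawem → zazakawem) repeat the first consonant+vowel as a prefix.
So bewzespum → bebewzespum.

bebewzespum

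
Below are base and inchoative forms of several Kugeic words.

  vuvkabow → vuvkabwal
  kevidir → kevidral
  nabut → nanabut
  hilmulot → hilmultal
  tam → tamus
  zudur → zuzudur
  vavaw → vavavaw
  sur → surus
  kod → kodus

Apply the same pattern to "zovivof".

zovivfal

sur and zudur both end in -r yet inflect differently (surus, zuzudur), so the final letter is not what conditions the rule; the number of vowels is.
"zovivof" has 3 vowels. The stems with 3 vowels (kevidir → kevidral, vuvkabow → vuvkabwal, hilmulot → hilmultal) delete the last vowel and add -al.
The other patterns: stems with 1 vowel add -us; stems with 2 vowels repeat the first consonant+vowel as a prefix.
So zovivof → zovivfal.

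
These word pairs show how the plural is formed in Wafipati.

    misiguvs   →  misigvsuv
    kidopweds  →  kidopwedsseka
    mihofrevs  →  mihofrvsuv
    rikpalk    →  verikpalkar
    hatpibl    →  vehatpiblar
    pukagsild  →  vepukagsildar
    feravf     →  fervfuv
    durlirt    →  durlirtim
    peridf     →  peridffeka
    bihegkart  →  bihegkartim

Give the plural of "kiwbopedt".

kiwbopedtteka

kidopweds and mihofrevs both end in -s yet inflect differently (kidopwedsseka, mihofrvsuv), so the final letter is not what conditions the rule; the second-to-last letter is.
"kiwbopedt" has second-to-last letter 'd'. The stems whose second-to-last letter is 'd' (peridf → peridffeka, kidopweds → kidopwedsseka) double the final consonant and add -eka.
So kiwbopedt → kiwbopedtteka.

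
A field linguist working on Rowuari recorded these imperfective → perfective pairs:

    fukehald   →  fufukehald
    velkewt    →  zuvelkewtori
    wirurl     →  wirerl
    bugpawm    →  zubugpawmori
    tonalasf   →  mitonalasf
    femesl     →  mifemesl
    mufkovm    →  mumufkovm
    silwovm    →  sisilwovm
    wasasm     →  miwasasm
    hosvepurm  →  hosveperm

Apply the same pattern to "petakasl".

mipetakasl

bugpawm and wasasm both end in -m yet inflect differently (zubugpawmori, miwasasm), so the final letter is not what conditions the rule; the second-to-last letter is.
"petakasl" has second-to-last letter 's'. The stems whose second-to-last letter is 's' (femesl → mifemesl, wasasm → miwasasm, tonalasf → mitonalasf) add the prefix mi-.
The other patterns: stems whose second-to-last letter is 'w' add zu- … -ori around the stem; stems whose second-to-last letter is 'r' change the last vowel to 'e'; stems whose second-to-last letter is 'l' or 'v' repeat the first consonant+vowel as a prefix.
So petakasl → mipetakasl.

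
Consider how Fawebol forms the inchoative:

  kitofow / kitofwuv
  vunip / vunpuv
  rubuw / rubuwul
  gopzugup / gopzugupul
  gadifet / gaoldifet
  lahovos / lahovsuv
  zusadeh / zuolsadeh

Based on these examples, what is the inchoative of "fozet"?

gopzugup and vunip both end in -p yet inflect differently (gopzugupul, vunpuv), so the final letter is not what conditions the rule; the last vowel is.
"fozet" has last vowel 'e'. The stems whose last vowel is 'e' (gadifet → gaoldifet, zusadeh → zuolsadeh) insert -ol- after the first vowel.
So fozet → foolzet.

foolzet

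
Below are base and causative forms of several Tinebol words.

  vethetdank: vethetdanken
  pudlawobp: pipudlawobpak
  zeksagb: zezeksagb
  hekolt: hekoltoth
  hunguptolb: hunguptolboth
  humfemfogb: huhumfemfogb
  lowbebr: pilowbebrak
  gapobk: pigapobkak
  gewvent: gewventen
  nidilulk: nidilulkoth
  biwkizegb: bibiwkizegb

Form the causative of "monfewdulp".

"monfewdulp" has second-to-last letter 'l'. The stems whose second-to-last letter is 'l' (hunguptolb → hunguptolboth, hekolt → hekoltoth, nidilulk → nidilulkoth) add -oth.
The other patterns: stems whose second-to-last letter is 'n' add -en; stems whose second-to-last letter is 'b' add pi- … -ak around the stem; stems whose second-to-last letter is 'g' repeat the first consonant+vowel as a prefix.
So monfewdulp → monfewdulpoth.

monfewdulpoth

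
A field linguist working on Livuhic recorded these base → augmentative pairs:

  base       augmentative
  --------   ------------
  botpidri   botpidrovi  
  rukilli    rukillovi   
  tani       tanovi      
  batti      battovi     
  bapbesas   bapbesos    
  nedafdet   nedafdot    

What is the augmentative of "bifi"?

botpidri and bapbesas both begin with b- yet inflect differently (botpidrovi, bapbesos), so the first letter is not what conditions the rule; the final letter is.
"bifi" ends in -i. The stems ending in -i (botpidri → botpidrovi, rukilli → rukillovi, tani → tanovi) drop the final letter and add -ovi.
So bifi → bifovi.

bifovi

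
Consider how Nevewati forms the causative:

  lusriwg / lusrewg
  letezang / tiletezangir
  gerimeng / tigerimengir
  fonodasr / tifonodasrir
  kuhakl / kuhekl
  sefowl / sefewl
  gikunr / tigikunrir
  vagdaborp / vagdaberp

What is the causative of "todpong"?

"todpong" has second-to-last letter 'n'. The stems whose second-to-last letter is 'n' (gerimeng → tigerimengir, gikunr → tigikunrir, letezang → tiletezangir) add ti- … -ir around the stem.
The other pattern: stems whose second-to-last letter is 'k', 'r' or 'w' change the last vowel to 'e'.
So todpong → titodpongir.

titodpongir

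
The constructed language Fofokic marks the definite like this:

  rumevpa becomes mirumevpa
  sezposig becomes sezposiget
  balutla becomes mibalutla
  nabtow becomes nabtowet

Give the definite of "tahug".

tahuget

balutla and sezposig both have 3 vowels yet inflect differently (mibalutla, sezposiget), so the number of vowels is not what conditions the rule; the final letter is.
"tahug" ends in -g. The one such stem in the data (sezposig → sezposiget) adds -et, so the same rule applies.
So tahug → tahuget.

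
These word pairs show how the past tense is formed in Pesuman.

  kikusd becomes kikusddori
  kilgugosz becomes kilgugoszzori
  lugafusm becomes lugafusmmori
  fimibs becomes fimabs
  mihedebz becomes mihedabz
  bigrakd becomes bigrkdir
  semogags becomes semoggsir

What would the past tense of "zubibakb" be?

zubibkbir

"zubibakb" has second-to-last letter 'k'. The one such stem in the data (bigrakd → bigrkdir) deletes the last vowel and adds -ir (as does semogags), so the same rule applies.
The other patterns: stems whose second-to-last letter is 's' double the final consonant and add -ori; stems whose second-to-last letter is 'b' change the last vowel to 'a'.
So zubibakb → zubibkbir.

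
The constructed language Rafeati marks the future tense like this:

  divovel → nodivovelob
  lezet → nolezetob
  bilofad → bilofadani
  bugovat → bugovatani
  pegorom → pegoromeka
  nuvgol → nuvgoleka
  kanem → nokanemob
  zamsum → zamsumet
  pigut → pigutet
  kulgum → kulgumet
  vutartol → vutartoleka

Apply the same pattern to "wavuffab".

"wavuffab" has last vowel 'a'. The stems whose last vowel is 'a' (bugovat → bugovatani, bilofad → bilofadani) add -ani.
The other patterns: stems whose last vowel is 'o' add -eka; stems whose last vowel is 'e' add no- … -ob around the stem; stems whose last vowel is 'u' add -et.
So wavuffab → wavuffabani.

wavuffabani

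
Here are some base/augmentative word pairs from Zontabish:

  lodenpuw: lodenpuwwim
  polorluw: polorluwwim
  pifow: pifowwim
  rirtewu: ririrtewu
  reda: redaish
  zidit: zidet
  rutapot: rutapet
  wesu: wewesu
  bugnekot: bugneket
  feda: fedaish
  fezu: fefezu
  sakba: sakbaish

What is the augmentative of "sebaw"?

sebawwim

rirtewu and lodenpuw both have last vowel 'u' yet inflect differently (ririrtewu, lodenpuwwim), so the last vowel is not what conditions the rule; the final letter is.
"sebaw" ends in -w. The stems ending in -w (lodenpuw → lodenpuwwim, polorluw → polorluwwim, pifow → pifowwim) double the final consonant and add -im.
So sebaw → sebawwim.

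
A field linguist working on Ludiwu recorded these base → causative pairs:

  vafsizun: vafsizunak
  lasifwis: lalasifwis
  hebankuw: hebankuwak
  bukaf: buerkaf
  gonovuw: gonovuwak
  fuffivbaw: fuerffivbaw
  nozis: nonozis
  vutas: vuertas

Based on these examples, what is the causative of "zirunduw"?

zirunduwak

hebankuw and fuffivbaw both end in -w yet inflect differently (hebankuwak, fuerffivbaw), so the final letter is not what conditions the rule; the last vowel is.
"zirunduw" has last vowel 'u'. The stems whose last vowel is 'u' (vafsizun → vafsizunak, hebankuw → hebankuwak, gonovuw → gonovuwak) add -ak.
The other patterns: stems whose last vowel is 'i' repeat the first consonant+vowel as a prefix; stems whose last vowel is 'a' insert -er- after the first vowel.
So zirunduw → zirunduwak.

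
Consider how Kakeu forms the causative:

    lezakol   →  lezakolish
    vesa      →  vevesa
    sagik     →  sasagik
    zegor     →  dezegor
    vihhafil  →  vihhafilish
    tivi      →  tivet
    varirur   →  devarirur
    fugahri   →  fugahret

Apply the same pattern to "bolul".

zegor and lezakol both have last vowel 'o' yet inflect differently (dezegor, lezakolish), so the last vowel is not what conditions the rule; the final letter is.
"bolul" ends in -l. The stems ending in -l (lezakol → lezakolish, vihhafil → vihhafilish) add -ish.
So bolul → bolulish.

bolulish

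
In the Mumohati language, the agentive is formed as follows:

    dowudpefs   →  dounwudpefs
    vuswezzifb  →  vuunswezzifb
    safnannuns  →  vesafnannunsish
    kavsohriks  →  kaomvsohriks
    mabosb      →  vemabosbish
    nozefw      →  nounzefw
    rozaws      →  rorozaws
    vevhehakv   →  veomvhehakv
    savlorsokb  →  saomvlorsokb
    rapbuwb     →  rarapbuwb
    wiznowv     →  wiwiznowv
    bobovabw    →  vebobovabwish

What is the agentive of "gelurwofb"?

geunlurwofb

savlorsokb and vuswezzifb both end in -b yet inflect differently (saomvlorsokb, vuunswezzifb), so the final letter is not what conditions the rule; the second-to-last letter is.
"gelurwofb" has second-to-last letter 'f'. The stems whose second-to-last letter is 'f' (vuswezzifb → vuunswezzifb, nozefw → nounzefw, dowudpefs → dounwudpefs) insert -un- after the first vowel.
The other patterns: stems whose second-to-last letter is 'k' insert -om- after the first vowel; stems whose second-to-last letter is 'w' repeat the first consonant+vowel as a prefix; stems whose second-to-last letter is 'b', 'n' or 's' add ve- … -ish around the stem.
So gelurwofb → geunlurwofb.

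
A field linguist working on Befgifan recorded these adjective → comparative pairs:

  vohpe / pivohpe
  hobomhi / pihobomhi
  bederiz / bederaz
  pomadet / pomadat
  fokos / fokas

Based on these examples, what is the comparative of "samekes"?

"samekes" ends in a consonant. The stems ending in a consonant (bederiz → bederaz, pomadet → pomadat, fokos → fokas) change the last vowel to 'a'.
The other pattern: stems ending in a vowel add the prefix pi-.
So samekes → samekas.

samekas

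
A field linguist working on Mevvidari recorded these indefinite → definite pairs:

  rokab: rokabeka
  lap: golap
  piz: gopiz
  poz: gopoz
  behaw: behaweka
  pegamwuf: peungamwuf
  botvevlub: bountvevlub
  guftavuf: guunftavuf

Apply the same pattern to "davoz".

davozeka

"davoz" has 2 vowels. The stems with 2 vowels (behaw → behaweka, rokab → rokabeka) add -eka.
So davoz → davozeka.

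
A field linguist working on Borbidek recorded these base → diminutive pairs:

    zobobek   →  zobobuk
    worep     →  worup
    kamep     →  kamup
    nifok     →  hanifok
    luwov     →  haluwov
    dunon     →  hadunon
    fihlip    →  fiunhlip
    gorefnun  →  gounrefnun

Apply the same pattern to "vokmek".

zobobek and nifok both end in -k yet inflect differently (zobobuk, hanifok), so the final letter is not what conditions the rule; the last vowel is.
"vokmek" has last vowel 'e'. The stems whose last vowel is 'e' (zobobek → zobobuk, worep → worup, kamep → kamup) change the last vowel to 'u'.
So vokmek → vokmuk.

vokmuk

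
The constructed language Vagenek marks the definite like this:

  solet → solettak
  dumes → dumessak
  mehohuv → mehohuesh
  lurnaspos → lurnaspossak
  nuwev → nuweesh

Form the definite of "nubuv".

"nubuv" ends in -v. The stems ending in -v (mehohuv → mehohuesh, nuwev → nuweesh) drop the final letter and add -esh.
So nubuv → nubuesh.

nubuesh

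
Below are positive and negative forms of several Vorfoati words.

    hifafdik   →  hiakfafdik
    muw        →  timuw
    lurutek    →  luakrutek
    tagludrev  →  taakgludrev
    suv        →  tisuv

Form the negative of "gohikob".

goakhikob

suv and tagludrev both end in -v yet inflect differently (tisuv, taakgludrev), so the final letter is not what conditions the rule; the number of vowels is.
"gohikob" has 3 vowels. The stems with 3 vowels (lurutek → luakrutek, tagludrev → taakgludrev, hifafdik → hiakfafdik) insert -ak- after the first vowel.
The other pattern: stems with 1 vowel add the prefix ti-.
So gohikob → goakhikob.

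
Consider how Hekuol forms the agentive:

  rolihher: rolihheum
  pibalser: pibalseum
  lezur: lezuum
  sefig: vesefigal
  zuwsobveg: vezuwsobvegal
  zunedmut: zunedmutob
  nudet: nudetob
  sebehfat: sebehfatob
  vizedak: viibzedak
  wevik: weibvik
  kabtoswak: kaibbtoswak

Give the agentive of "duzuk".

rolihher and zuwsobveg both have last vowel 'e' yet inflect differently (rolihheum, vezuwsobvegal), so the last vowel is not what conditions the rule; the final letter is.
"duzuk" ends in -k. The stems ending in -k (vizedak → viibzedak, wevik → weibvik, kabtoswak → kaibbtoswak) insert -ib- after the first vowel.
The other patterns: stems ending in -r drop the final letter and add -um; stems ending in -g add ve- … -al around the stem; stems ending in -t add -ob.
So duzuk → duibzuk.

duibzuk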